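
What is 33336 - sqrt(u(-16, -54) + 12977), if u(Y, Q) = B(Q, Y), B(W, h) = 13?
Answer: 33336 - sqrt(12990) ≈ 33222.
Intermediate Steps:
u(Y, Q) = 13
33336 - sqrt(u(-16, -54) + 12977) = 33336 - sqrt(13 + 12977) = 33336 - sqrt(12990)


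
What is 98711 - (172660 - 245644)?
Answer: 171695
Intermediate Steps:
98711 - (172660 - 245644) = 98711 - 1*(-72984) = 98711 + 72984 = 171695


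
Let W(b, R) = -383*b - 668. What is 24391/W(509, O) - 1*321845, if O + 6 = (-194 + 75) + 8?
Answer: -62957734066/195615 ≈ -3.2185e+5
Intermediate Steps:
O = -117 (O = -6 + ((-194 + 75) + 8) = -6 + (-119 + 8) = -6 - 111 = -117)
W(b, R) = -668 - 383*b
24391/W(509, O) - 1*321845 = 24391/(-668 - 383*509) - 1*321845 = 24391/(-668 - 194947) - 321845 = 24391/(-195615) - 321845 = 24391*(-1/195615) - 321845 = -24391/195615 - 321845 = -62957734066/195615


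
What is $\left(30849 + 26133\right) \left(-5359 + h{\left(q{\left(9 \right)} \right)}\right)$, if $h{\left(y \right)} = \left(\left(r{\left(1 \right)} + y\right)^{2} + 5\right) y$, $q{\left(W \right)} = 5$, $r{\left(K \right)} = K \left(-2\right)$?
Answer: $-301377798$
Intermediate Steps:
$r{\left(K \right)} = - 2 K$
$h{\left(y \right)} = y \left(5 + \left(-2 + y\right)^{2}\right)$ ($h{\left(y \right)} = \left(\left(\left(-2\right) 1 + y\right)^{2} + 5\right) y = \left(\left(-2 + y\right)^{2} + 5\right) y = \left(5 + \left(-2 + y\right)^{2}\right) y = y \left(5 + \left(-2 + y\right)^{2}\right)$)
$\left(30849 + 26133\right) \left(-5359 + h{\left(q{\left(9 \right)} \right)}\right) = \left(30849 + 26133\right) \left(-5359 + 5 \left(5 + \left(-2 + 5\right)^{2}\right)\right) = 56982 \left(-5359 + 5 \left(5 + 3^{2}\right)\right) = 56982 \left(-5359 + 5 \left(5 + 9\right)\right) = 56982 \left(-5359 + 5 \cdot 14\right) = 56982 \left(-5359 + 70\right) = 56982 \left(-5289\right) = -301377798$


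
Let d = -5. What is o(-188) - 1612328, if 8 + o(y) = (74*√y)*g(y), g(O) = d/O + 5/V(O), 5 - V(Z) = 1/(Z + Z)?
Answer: -1612336 + 13425265*I*√47/88407 ≈ -1.6123e+6 + 1041.1*I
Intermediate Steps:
V(Z) = 5 - 1/(2*Z) (V(Z) = 5 - 1/(Z + Z) = 5 - 1/(2*Z))
g(O) = -5/O + 5/(5 - 1/(2*O))
o(y) = -8 + 370*(1 - 10*y + 2*y²)/(√y*(-1 + 10*y)) (o(y) = -8 + (74*√y)*(5*(1 - 10*y + 2*y²)/(y*(-1 + 10*y))) = -8 + 370*(1 - 10*y + 2*y²)/(√y*(-1 + 10*y)))
o(-188) - 1612328 = 2*(185 - 1850*(-188) + 370*(-188)² + 4*√(-188)*(1 - 10*(-188)))/(√(-188)*(-1 + 10*(-188))) - 1612328 = 2*(-I*√47/94)*(185 + 347800 + 370*35344 + 4*(2*I*√47)*(1 + 1880))/(-1 - 1880) - 1612328 = 2*(-I*√47/94)*(185 + 347800 + 13077280 + 4*(2*I*√47)*1881)/(-1881) - 1612328 = 2*(-I*√47/94)*(-1/1881)*(185 + 347800 + 13077280 + 15048*I*√47) - 1612328 = 2*(-I*√47/94)*(-1/1881)*(13425265 + 15048*I*√47) - 1612328 = I*√47*(13425265 + 15048*I*√47)/88407 - 1612328 = -1612328 + I*√47*(13425265 + 15048*I*√47)/88407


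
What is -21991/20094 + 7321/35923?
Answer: -642874519/721836762 ≈ -0.89061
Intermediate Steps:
-21991/20094 + 7321/35923 = -642874519/721836762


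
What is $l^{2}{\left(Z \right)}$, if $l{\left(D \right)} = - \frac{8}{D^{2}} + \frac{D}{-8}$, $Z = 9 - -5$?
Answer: $\frac{123201}{38416} \approx 3.207$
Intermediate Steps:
$Z = 14$ ($Z = 9 + 5 = 14$)
$l{\left(D \right)} = - \frac{8}{D^{2}} - \frac{D}{8}$ ($l{\left(D \right)} = - \frac{8}{D^{2}} + D \left(- \frac{1}{8}\right) = - \frac{8}{D^{2}} - \frac{D}{8}$)
$l^{2}{\left(Z \right)} = \left(- \frac{8}{196} - \frac{7}{4}\right)^{2} = \left(\left(-8\right) \frac{1}{196} - \frac{7}{4}\right)^{2} = \left(- \frac{2}{49} - \frac{7}{4}\right)^{2} = \left(- \frac{351}{196}\right)^{2} = \frac{123201}{38416}$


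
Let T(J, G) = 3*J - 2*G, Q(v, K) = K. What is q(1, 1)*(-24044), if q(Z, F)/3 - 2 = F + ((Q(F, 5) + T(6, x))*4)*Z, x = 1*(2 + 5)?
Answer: -2813148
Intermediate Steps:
x = 7 (x = 1*7 = 7)
T(J, G) = -2*G + 3*J
q(Z, F) = 6 + 3*F + 108*Z (q(Z, F) = 6 + 3*(F + ((5 + (-2*7 + 3*6))*4)*Z) = 6 + 3*(F + ((5 + (-14 + 18))*4)*Z) = 6 + 3*(F + ((5 + 4)*4)*Z) = 6 + 3*(F + (9*4)*Z) = 6 + 3*(F + 36*Z) = 6 + (3*F + 108*Z) = 6 + 3*F + 108*Z)
q(1, 1)*(-24044) = (6 + 3*1 + 108*1)*(-24044) = (6 + 3 + 108)*(-24044) = 117*(-24044) = -2813148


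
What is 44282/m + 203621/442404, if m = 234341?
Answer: 67307282689/103673395764 ≈ 0.64922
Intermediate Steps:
44282/m + 203621/442404 = 44282/234341 + 203621/442404 = 67307282689/103673395764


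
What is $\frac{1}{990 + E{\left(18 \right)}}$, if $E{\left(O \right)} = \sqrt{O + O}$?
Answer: $\frac{1}{996} \approx 0.001004$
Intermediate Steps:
$E{\left(O \right)} = \sqrt{2} \sqrt{O}$ ($E{\left(O \right)} = \sqrt{2 O} = \sqrt{2} \sqrt{O}$)
$\frac{1}{990 + E{\left(18 \right)}} = \frac{1}{990 + \sqrt{2} \sqrt{18}} = \frac{1}{990 + \sqrt{2} \cdot 3 \sqrt{2}} = \frac{1}{990 + 6} = \frac{1}{996}$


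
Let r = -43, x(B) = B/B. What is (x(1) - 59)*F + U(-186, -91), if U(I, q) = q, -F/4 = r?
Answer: -10067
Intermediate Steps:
x(B) = 1
F = 172 (F = -4*(-43) = 172)
(x(1) - 59)*F + U(-186, -91) = (1 - 59)*172 - 91 = -58*172 - 91 = -9976 - 91 = -10067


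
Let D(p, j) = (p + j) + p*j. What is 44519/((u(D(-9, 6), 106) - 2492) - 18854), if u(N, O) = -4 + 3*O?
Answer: -44519/21032 ≈ -2.1167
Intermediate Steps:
D(p, j) = j + p + j*p (D(p, j) = (j + p) + j*p = j + p + j*p)
44519/((u(D(-9, 6), 106) - 2492) - 18854) = 44519/(((-4 + 3*106) - 2492) - 18854) = 44519/(((-4 + 318) - 2492) - 18854) = 44519/((314 - 2492) - 18854) = 44519/(-2178 - 18854) = 44519/(-21032) = 44519*(-1/21032) = -44519/21032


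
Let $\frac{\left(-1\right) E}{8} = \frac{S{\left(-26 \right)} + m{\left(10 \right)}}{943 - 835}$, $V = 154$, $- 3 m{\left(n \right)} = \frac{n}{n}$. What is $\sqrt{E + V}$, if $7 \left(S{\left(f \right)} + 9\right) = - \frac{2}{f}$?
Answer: $\frac{16 \sqrt{405314}}{819} \approx 12.437$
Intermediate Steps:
$m{\left(n \right)} = - \frac{1}{3}$ ($m{\left(n \right)} = - \frac{n \frac{1}{n}}{3} = \left(- \frac{1}{3}\right) 1 = - \frac{1}{3}$)
$S{\left(f \right)} = -9 - \frac{2}{7 f}$ ($S{\left(f \right)} = -9 + \frac{\left(-2\right) \frac{1}{f}}{7} = -9 - \frac{2}{7 f}$)
$E = \frac{5090}{7371}$ ($E = - 8 \frac{\left(-9 - \frac{2}{7 \left(-26\right)}\right) - \frac{1}{3}}{943 - 835} = - 8 \frac{\left(-9 - - \frac{1}{91}\right) - \frac{1}{3}}{108} = - 8 \left(\left(-9 + \frac{1}{91}\right) - \frac{1}{3}\right) \frac{1}{108} = - 8 \left(- \frac{818}{91} - \frac{1}{3}\right) \frac{1}{108} = - 8 \left(\left(- \frac{2545}{273}\right) \frac{1}{108}\right) = \left(-8\right) \left(- \frac{2545}{29484}\right) = \frac{5090}{7371} \approx 0.69054$)
$\sqrt{E + V} = \sqrt{\frac{5090}{7371} + 154} = \sqrt{\frac{1140224}{7371}} = \frac{16 \sqrt{405314}}{819}$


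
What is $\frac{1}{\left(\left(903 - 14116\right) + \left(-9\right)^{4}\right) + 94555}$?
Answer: $\frac{1}{87903} \approx 1.1376 \cdot 10^{-5}$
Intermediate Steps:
$\frac{1}{\left(\left(903 - 14116\right) + \left(-9\right)^{4}\right) + 94555} = \frac{1}{\left(-13213 + 6561\right) + 94555} = \frac{1}{-6652 + 94555} = \frac{1}{87903}$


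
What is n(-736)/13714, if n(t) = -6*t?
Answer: 2208/6857 ≈ 0.32201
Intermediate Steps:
n(-736)/13714 = -6*(-736)/13714 = 4416*(1/13714) = 2208/6857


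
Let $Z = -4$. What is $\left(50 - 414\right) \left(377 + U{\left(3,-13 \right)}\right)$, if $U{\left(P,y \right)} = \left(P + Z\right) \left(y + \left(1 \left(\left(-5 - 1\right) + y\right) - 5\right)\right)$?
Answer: $-150696$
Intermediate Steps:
$U{\left(P,y \right)} = \left(-11 + 2 y\right) \left(-4 + P\right)$ ($U{\left(P,y \right)} = \left(P - 4\right) \left(y + \left(1 \left(\left(-5 - 1\right) + y\right) - 5\right)\right) = \left(-4 + P\right) \left(y + \left(1 \left(-6 + y\right) - 5\right)\right) = \left(-4 + P\right) \left(y + \left(\left(-6 + y\right) - 5\right)\right) = \left(-4 + P\right) \left(y + \left(-11 + y\right)\right) = \left(-4 + P\right) \left(-11 + 2 y\right) = \left(-11 + 2 y\right) \left(-4 + P\right)$)
$\left(50 - 414\right) \left(377 + U{\left(3,-13 \right)}\right) = \left(50 - 414\right) \left(377 + \left(44 - 33 - -104 + 2 \cdot 3 \left(-13\right)\right)\right) = - 364 \left(377 + \left(44 - 33 + 104 - 78\right)\right) = - 364 \left(377 + 37\right) = \left(-364\right) 414 = -150696$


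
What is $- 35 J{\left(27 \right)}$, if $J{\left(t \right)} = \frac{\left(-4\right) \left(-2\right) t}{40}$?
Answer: $-189$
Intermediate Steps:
$J{\left(t \right)} = \frac{t}{5}$ ($J{\left(t \right)} = 8 t \frac{1}{40} = \frac{t}{5}$)
$- 35 J{\left(27 \right)} = - 35 \cdot \frac{1}{5} \cdot 27 = \left(-35\right) \frac{27}{5} = -189$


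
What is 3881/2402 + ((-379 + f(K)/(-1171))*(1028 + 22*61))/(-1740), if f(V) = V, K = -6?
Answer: 21119689858/40784759 ≈ 517.83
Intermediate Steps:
3881/2402 + ((-379 + f(K)/(-1171))*(1028 + 22*61))/(-1740) = 3881/2402 + ((-379 - 6/(-1171))*(1028 + 22*61))/(-1740) = 3881*(1/2402) + ((-379 - 6*(-1/1171))*(1028 + 1342))*(-1/1740) = 3881/2402 + ((-379 + 6/1171)*2370)*(-1/1740) = 3881/2402 - 443803/1171*2370*(-1/1740) = 3881/2402 - 1051813110/1171*(-1/1740) = 3881/2402 + 35060437/67918 = 21119689858/40784759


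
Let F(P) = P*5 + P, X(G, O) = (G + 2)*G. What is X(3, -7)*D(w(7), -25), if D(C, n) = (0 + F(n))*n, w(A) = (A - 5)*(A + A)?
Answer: 56250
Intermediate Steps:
w(A) = 2*A*(-5 + A) (w(A) = (-5 + A)*(2*A) = 2*A*(-5 + A))
X(G, O) = G*(2 + G) (X(G, O) = (2 + G)*G = G*(2 + G))
F(P) = 6*P (F(P) = 5*P + P = 6*P)
D(C, n) = 6*n² (D(C, n) = (0 + 6*n)*n = (6*n)*n = 6*n²)
X(3, -7)*D(w(7), -25) = (3*(2 + 3))*(6*(-25)²) = (3*5)*(6*625) = 15*3750 = 56250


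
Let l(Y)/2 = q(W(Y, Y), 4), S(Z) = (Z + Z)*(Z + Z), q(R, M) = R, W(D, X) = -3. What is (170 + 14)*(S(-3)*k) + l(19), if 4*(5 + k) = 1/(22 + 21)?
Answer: -1422762/43 ≈ -33088.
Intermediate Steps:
S(Z) = 4*Z² (S(Z) = (2*Z)*(2*Z) = 4*Z²)
l(Y) = -6 (l(Y) = 2*(-3) = -6)
k = -859/172 (k = -5 + 1/(4*(22 + 21)) = -5 + (¼)/43 = -5 + (¼)*(1/43) = -5 + 1/172 = -859/172 ≈ -4.9942)
(170 + 14)*(S(-3)*k) + l(19) = (170 + 14)*((4*(-3)²)*(-859/172)) - 6 = 184*((4*9)*(-859/172)) - 6 = 184*(36*(-859/172)) - 6 = 184*(-7731/43) - 6 = -1422504/43 - 6 = -1422762/43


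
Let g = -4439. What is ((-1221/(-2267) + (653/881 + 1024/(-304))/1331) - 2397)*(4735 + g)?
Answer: -35827919718619656/50507873603 ≈ -7.0935e+5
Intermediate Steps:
((-1221/(-2267) + (653/881 + 1024/(-304))/1331) - 2397)*(4735 + g) = ((-1221/(-2267) + (653/881 + 1024/(-304))/1331) - 2397)*(4735 - 4439) = ((-1221*(-1/2267) + (653*(1/881) + 1024*(-1/304))*(1/1331)) - 2397)*296 = ((1221/2267 + (653/881 - 64/19)*(1/1331)) - 2397)*296 = ((1221/2267 - 43977/16739*1/1331) - 2397)*296 = ((1221/2267 - 43977/22279609) - 2397)*296 = (27103706730/50507873603 - 2397)*296 = -121040269319661/50507873603*296 = -35827919718619656/50507873603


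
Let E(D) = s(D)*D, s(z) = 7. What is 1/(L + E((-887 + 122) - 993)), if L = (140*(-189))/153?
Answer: -17/212142 ≈ -8.0135e-5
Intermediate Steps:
L = -2940/17 (L = -26460*1/153 = -2940/17 ≈ -172.94)
E(D) = 7*D
1/(L + E((-887 + 122) - 993)) = 1/(-2940/17 + 7*((-887 + 122) - 993)) = 1/(-2940/17 + 7*(-765 - 993)) = 1/(-2940/17 + 7*(-1758)) = 1/(-2940/17 - 12306) = 1/(-212142/17) = -17/212142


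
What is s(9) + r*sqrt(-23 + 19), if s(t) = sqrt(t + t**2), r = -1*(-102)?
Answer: 3*sqrt(10) + 204*I ≈ 9.4868 + 204.0*I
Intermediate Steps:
r = 102
s(9) + r*sqrt(-23 + 19) = sqrt(9*(1 + 9)) + 102*sqrt(-23 + 19) = sqrt(9*10) + 102*sqrt(-4) = sqrt(90) + 102*(2*I) = 3*sqrt(10) + 204*I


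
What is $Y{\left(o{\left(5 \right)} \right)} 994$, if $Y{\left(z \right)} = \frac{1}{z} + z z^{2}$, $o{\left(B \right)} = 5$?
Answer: $\frac{622244}{5} \approx 1.2445 \cdot 10^{5}$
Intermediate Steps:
$Y{\left(z \right)} = \frac{1}{z} + z^{3}$
$Y{\left(o{\left(5 \right)} \right)} 994 = \frac{1 + 5^{4}}{5} \cdot 994 = \frac{1 + 625}{5} \cdot 994 = \frac{1}{5} \cdot 626 \cdot 994 = \frac{626}{5} \cdot 994 = \frac{622244}{5}$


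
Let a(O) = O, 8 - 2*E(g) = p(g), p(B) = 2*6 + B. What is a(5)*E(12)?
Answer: -40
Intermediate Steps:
p(B) = 12 + B
E(g) = -2 - g/2 (E(g) = 4 - (12 + g)/2 = 4 + (-6 - g/2) = -2 - g/2)
a(5)*E(12) = 5*(-2 - 1/2*12) = 5*(-2 - 6) = 5*(-8) = -40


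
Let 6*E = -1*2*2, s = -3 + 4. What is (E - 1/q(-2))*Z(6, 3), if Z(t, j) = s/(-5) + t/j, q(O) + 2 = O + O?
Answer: -9/10 ≈ -0.90000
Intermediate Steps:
s = 1
E = -⅔ (E = (-1*2*2)/6 = (-2*2)/6 = (⅙)*(-4) = -⅔ ≈ -0.66667)
q(O) = -2 + 2*O (q(O) = -2 + (O + O) = -2 + 2*O)
Z(t, j) = -⅕ + t/j (Z(t, j) = 1/(-5) + t/j = 1*(-⅕) + t/j = -⅕ + t/j)
(E - 1/q(-2))*Z(6, 3) = (-⅔ - 1/(-2 + 2*(-2)))*((6 - ⅕*3)/3) = (-⅔ - 1/(-2 - 4))*((6 - ⅗)/3) = (-⅔ - 1/(-6))*((⅓)*(27/5)) = (-⅔ - 1*(-⅙))*(9/5) = (-⅔ + ⅙)*(9/5) = -½*9/5 = -9/10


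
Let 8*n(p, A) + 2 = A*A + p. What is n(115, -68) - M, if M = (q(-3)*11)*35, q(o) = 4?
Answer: -7583/8 ≈ -947.88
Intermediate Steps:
n(p, A) = -1/4 + p/8 + A**2/8 (n(p, A) = -1/4 + (A*A + p)/8 = -1/4 + (A**2 + p)/8 = -1/4 + (p + A**2)/8 = -1/4 + (p/8 + A**2/8) = -1/4 + p/8 + A**2/8)
M = 1540 (M = (4*11)*35 = 44*35 = 1540)
n(115, -68) - M = (-1/4 + (1/8)*115 + (1/8)*(-68)**2) - 1*1540 = (-1/4 + 115/8 + (1/8)*4624) - 1540 = (-1/4 + 115/8 + 578) - 1540 = 4737/8 - 1540 = -7583/8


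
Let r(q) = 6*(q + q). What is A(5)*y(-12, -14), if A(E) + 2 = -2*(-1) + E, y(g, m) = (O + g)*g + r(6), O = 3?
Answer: 900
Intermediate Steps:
r(q) = 12*q (r(q) = 6*(2*q) = 12*q)
y(g, m) = 72 + g*(3 + g) (y(g, m) = (3 + g)*g + 12*6 = g*(3 + g) + 72 = 72 + g*(3 + g))
A(E) = E (A(E) = -2 + (-2*(-1) + E) = -2 + (2 + E) = E)
A(5)*y(-12, -14) = 5*(72 + (-12)² + 3*(-12)) = 5*(72 + 144 - 36) = 5*180 = 900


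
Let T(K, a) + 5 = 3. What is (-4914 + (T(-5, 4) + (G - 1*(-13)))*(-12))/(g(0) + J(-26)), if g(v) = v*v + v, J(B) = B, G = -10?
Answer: 2463/13 ≈ 189.46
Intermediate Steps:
T(K, a) = -2 (T(K, a) = -5 + 3 = -2)
g(v) = v + v² (g(v) = v² + v = v + v²)
(-4914 + (T(-5, 4) + (G - 1*(-13)))*(-12))/(g(0) + J(-26)) = (-4914 + (-2 + (-10 - 1*(-13)))*(-12))/(0*(1 + 0) - 26) = (-4914 + (-2 + (-10 + 13))*(-12))/(0*1 - 26) = (-4914 + (-2 + 3)*(-12))/(0 - 26) = (-4914 + 1*(-12))/(-26) = (-4914 - 12)*(-1/26) = -4926*(-1/26) = 2463/13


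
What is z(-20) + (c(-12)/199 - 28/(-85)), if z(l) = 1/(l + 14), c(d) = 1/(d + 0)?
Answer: 10983/67660 ≈ 0.16233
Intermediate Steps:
c(d) = 1/d
z(l) = 1/(14 + l)
z(-20) + (c(-12)/199 - 28/(-85)) = 1/(14 - 20) + (1/(-12*199) - 28/(-85)) = 1/(-6) + (-1/12*1/199 - 28*(-1/85)) = -1/6 + (-1/2388 + 28/85) = -1/6 + 66779/202980 = 10983/67660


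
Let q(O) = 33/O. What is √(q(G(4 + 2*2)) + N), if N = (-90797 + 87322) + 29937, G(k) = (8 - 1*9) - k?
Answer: 25*√381/3 ≈ 162.66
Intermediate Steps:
G(k) = -1 - k (G(k) = (8 - 9) - k = -1 - k)
N = 26462 (N = -3475 + 29937 = 26462)
√(q(G(4 + 2*2)) + N) = √(33/(-1 - (4 + 2*2)) + 26462) = √(33/(-1 - (4 + 4)) + 26462) = √(33/(-1 - 1*8) + 26462) = √(33/(-1 - 8) + 26462) = √(33/(-9) + 26462) = √(33*(-⅑) + 26462) = √(-11/3 + 26462) = √(79375/3) = 25*√381/3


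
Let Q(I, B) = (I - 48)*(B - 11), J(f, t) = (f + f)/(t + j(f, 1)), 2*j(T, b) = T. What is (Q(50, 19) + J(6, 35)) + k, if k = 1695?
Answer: 32515/19 ≈ 1711.3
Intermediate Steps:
j(T, b) = T/2
J(f, t) = 2*f/(t + f/2) (J(f, t) = (f + f)/(t + f/2) = (2*f)/(t + f/2) = 2*f/(t + f/2))
Q(I, B) = (-48 + I)*(-11 + B)
(Q(50, 19) + J(6, 35)) + k = ((528 - 48*19 - 11*50 + 19*50) + 4*6/(6 + 2*35)) + 1695 = ((528 - 912 - 550 + 950) + 4*6/(6 + 70)) + 1695 = (16 + 4*6/76) + 1695 = (16 + 4*6*(1/76)) + 1695 = (16 + 6/19) + 1695 = 310/19 + 1695 = 32515/19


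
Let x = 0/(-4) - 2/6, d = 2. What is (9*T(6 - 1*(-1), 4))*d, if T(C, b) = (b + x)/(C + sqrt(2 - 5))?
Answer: 231/26 - 33*I*sqrt(3)/26 ≈ 8.8846 - 2.1984*I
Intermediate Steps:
x = -1/3 (x = 0*(-1/4) - 2*1/6 = 0 - 1/3 = -1/3 ≈ -0.33333)
T(C, b) = (-1/3 + b)/(C + I*sqrt(3)) (T(C, b) = (b - 1/3)/(C + sqrt(2 - 5)) = (-1/3 + b)/(C + sqrt(-3)) = (-1/3 + b)/(C + I*sqrt(3)))
(9*T(6 - 1*(-1), 4))*d = (9*((-1/3 + 4)/((6 - 1*(-1)) + I*sqrt(3))))*2 = (9*((11/3)/((6 + 1) + I*sqrt(3))))*2 = (9*((11/3)/(7 + I*sqrt(3))))*2 = (9*(11/(3*(7 + I*sqrt(3)))))*2 = (33/(7 + I*sqrt(3)))*2 = 66/(7 + I*sqrt(3))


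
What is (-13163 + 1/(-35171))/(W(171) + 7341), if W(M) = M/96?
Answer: -14814587968/8264094699 ≈ -1.7926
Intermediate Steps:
W(M) = M/96 (W(M) = M*(1/96) = M/96)
(-13163 + 1/(-35171))/(W(171) + 7341) = (-13163 + 1/(-35171))/((1/96)*171 + 7341) = (-13163 - 1/35171)/(57/32 + 7341) = -462955874/(35171*234969/32) = -462955874/35171*32/234969 = -14814587968/8264094699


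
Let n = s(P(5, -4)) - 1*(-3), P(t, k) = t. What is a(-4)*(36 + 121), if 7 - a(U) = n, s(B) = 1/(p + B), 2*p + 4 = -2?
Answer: 1099/2 ≈ 549.50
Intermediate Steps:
p = -3 (p = -2 + (1/2)*(-2) = -2 - 1 = -3)
s(B) = 1/(-3 + B)
n = 7/2 (n = 1/(-3 + 5) - 1*(-3) = 1/2 + 3 = 7/2 ≈ 3.5000)
a(U) = 7/2 (a(U) = 7 - 1*7/2 = 7 - 7/2 = 7/2)
a(-4)*(36 + 121) = 7*(36 + 121)/2 = (7/2)*157 = 1099/2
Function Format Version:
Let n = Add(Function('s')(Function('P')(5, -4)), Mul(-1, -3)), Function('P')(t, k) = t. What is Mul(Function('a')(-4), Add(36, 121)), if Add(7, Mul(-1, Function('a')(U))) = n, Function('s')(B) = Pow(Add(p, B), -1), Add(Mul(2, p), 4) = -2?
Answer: Rational(1099, 2) ≈ 549.50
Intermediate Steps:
p = -3 (p = Add(-2, Mul(Rational(1, 2), -2)) = Add(-2, -1) = -3)
Function('s')(B) = Pow(Add(-3, B), -1)
n = Rational(7, 2) (n = Add(Pow(Add(-3, 5), -1), Mul(-1, -3)) = Add(Pow(2, -1), 3) = Add(Rational(1, 2), 3) = Rational(7, 2) ≈ 3.5000)
Function('a')(U) = Rational(7, 2) (Function('a')(U) = Add(7, Mul(-1, Rational(7, 2))) = Add(7, Rational(-7, 2)) = Rational(7, 2))
Mul(Function('a')(-4), Add(36, 121)) = Mul(Rational(7, 2), Add(36, 121)) = Mul(Rational(7, 2), 157) = Rational(1099, 2)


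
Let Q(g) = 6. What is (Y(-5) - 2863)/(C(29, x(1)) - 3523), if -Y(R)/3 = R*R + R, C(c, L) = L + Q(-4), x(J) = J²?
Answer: 2923/3516 ≈ 0.83134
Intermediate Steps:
C(c, L) = 6 + L (C(c, L) = L + 6 = 6 + L)
Y(R) = -3*R - 3*R² (Y(R) = -3*(R*R + R) = -3*(R² + R) = -3*(R + R²) = -3*R - 3*R²)
(Y(-5) - 2863)/(C(29, x(1)) - 3523) = (-3*(-5)*(1 - 5) - 2863)/((6 + 1²) - 3523) = (-3*(-5)*(-4) - 2863)/((6 + 1) - 3523) = (-60 - 2863)/(7 - 3523) = -2923/(-3516) = -2923*(-1/3516) = 2923/3516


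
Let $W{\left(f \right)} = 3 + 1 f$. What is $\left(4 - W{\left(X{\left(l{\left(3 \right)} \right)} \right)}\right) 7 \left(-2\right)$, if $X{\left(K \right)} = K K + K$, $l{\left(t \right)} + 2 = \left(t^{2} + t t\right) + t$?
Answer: $5306$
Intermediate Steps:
$l{\left(t \right)} = -2 + t + 2 t^{2}$ ($l{\left(t \right)} = -2 + \left(\left(t^{2} + t t\right) + t\right) = -2 + \left(\left(t^{2} + t^{2}\right) + t\right) = -2 + \left(2 t^{2} + t\right) = -2 + \left(t + 2 t^{2}\right) = -2 + t + 2 t^{2}$)
$X{\left(K \right)} = K + K^{2}$ ($X{\left(K \right)} = K^{2} + K = K + K^{2}$)
$W{\left(f \right)} = 3 + f$
$\left(4 - W{\left(X{\left(l{\left(3 \right)} \right)} \right)}\right) 7 \left(-2\right) = \left(4 - \left(3 + \left(-2 + 3 + 2 \cdot 3^{2}\right) \left(1 + \left(-2 + 3 + 2 \cdot 3^{2}\right)\right)\right)\right) 7 \left(-2\right) = \left(4 - \left(3 + \left(-2 + 3 + 2 \cdot 9\right) \left(1 + \left(-2 + 3 + 2 \cdot 9\right)\right)\right)\right) 7 \left(-2\right) = \left(4 - \left(3 + \left(-2 + 3 + 18\right) \left(1 + \left(-2 + 3 + 18\right)\right)\right)\right) 7 \left(-2\right) = \left(4 - \left(3 + 19 \left(1 + 19\right)\right)\right) 7 \left(-2\right) = \left(4 - \left(3 + 19 \cdot 20\right)\right) 7 \left(-2\right) = \left(4 - \left(3 + 380\right)\right) 7 \left(-2\right) = \left(4 - 383\right) 7 \left(-2\right) = \left(-379\right) 7 \left(-2\right) = \left(-2653\right) \left(-2\right) = 5306$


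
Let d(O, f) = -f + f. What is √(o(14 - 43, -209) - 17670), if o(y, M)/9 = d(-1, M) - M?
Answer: I*√15789 ≈ 125.65*I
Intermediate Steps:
d(O, f) = 0
o(y, M) = -9*M (o(y, M) = 9*(0 - M) = 9*(-M) = -9*M)
√(o(14 - 43, -209) - 17670) = √(-9*(-209) - 17670) = √(1881 - 17670) = √(-15789) = I*√15789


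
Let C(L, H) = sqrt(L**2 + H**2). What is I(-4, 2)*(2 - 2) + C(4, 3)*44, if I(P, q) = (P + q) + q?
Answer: 220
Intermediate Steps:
I(P, q) = P + 2*q
C(L, H) = sqrt(H**2 + L**2)
I(-4, 2)*(2 - 2) + C(4, 3)*44 = (-4 + 2*2)*(2 - 2) + sqrt(3**2 + 4**2)*44 = (-4 + 4)*0 + sqrt(9 + 16)*44 = 0*0 + sqrt(25)*44 = 0 + 5*44 = 0 + 220 = 220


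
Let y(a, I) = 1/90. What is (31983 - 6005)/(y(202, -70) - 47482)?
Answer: -2338020/4273379 ≈ -0.54711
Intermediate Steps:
y(a, I) = 1/90
(31983 - 6005)/(y(202, -70) - 47482) = (31983 - 6005)/(1/90 - 47482) = 25978/(-4273379/90) = 25978*(-90/4273379) = -2338020/4273379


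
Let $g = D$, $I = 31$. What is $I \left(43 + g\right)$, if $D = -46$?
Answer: $-93$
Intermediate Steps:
$g = -46$
$I \left(43 + g\right) = 31 \left(43 - 46\right) = 31 \left(-3\right) = -93$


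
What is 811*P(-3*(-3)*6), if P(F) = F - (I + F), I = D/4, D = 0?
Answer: 0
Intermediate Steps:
I = 0 (I = 0/4 = 0*(¼) = 0)
P(F) = 0 (P(F) = F - (0 + F) = F - F = 0)
811*P(-3*(-3)*6) = 811*0 = 0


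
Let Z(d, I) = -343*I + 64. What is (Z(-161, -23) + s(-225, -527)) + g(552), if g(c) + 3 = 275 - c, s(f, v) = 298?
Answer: 7971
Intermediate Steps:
Z(d, I) = 64 - 343*I
g(c) = 272 - c (g(c) = -3 + (275 - c) = 272 - c)
(Z(-161, -23) + s(-225, -527)) + g(552) = ((64 - 343*(-23)) + 298) + (272 - 1*552) = ((64 + 7889) + 298) + (272 - 552) = (7953 + 298) - 280 = 8251 - 280 = 7971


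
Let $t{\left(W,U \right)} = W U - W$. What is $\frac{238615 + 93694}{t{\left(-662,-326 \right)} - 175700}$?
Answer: $\frac{332309}{40774} \approx 8.15$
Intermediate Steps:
$t{\left(W,U \right)} = - W + U W$ ($t{\left(W,U \right)} = U W - W = - W + U W$)
$\frac{238615 + 93694}{t{\left(-662,-326 \right)} - 175700} = \frac{238615 + 93694}{- 662 \left(-1 - 326\right) - 175700} = \frac{332309}{\left(-662\right) \left(-327\right) - 175700} = \frac{332309}{216474 - 175700} = \frac{332309}{40774}$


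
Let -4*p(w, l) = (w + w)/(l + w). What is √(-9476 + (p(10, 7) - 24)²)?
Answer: I*√2567995/17 ≈ 94.265*I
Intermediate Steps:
p(w, l) = -w/(2*(l + w)) (p(w, l) = -(w + w)/(4*(l + w)) = -2*w/(4*(l + w)) = -w/(2*(l + w)))
√(-9476 + (p(10, 7) - 24)²) = √(-9476 + (-1*10/(2*7 + 2*10) - 24)²) = √(-9476 + (-1*10/(14 + 20) - 24)²) = √(-9476 + (-1*10/34 - 24)²) = √(-9476 + (-1*10*1/34 - 24)²) = √(-9476 + (-5/17 - 24)²) = √(-9476 + (-413/17)²) = √(-9476 + 170569/289) = √(-2567995/289) = I*√2567995/17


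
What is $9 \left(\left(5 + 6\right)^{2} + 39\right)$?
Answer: $1440$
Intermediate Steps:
$9 \left(\left(5 + 6\right)^{2} + 39\right) = 9 \left(11^{2} + 39\right) = 9 \left(121 + 39\right) = 9 \cdot 160 = 1440$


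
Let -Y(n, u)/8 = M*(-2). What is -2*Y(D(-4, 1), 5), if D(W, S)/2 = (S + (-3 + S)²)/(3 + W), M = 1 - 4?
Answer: 96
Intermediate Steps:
M = -3
D(W, S) = 2*(S + (-3 + S)²)/(3 + W) (D(W, S) = 2*((S + (-3 + S)²)/(3 + W)) = 2*(S + (-3 + S)²)/(3 + W))
Y(n, u) = -48 (Y(n, u) = -(-24)*(-2) = -8*6 = -48)
-2*Y(D(-4, 1), 5) = -2*(-48) = 96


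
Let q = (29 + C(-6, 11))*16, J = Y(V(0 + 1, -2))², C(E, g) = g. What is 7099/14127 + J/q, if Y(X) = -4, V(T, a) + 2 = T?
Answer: 298087/565080 ≈ 0.52751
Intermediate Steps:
V(T, a) = -2 + T
J = 16 (J = (-4)² = 16)
q = 640 (q = (29 + 11)*16 = 40*16 = 640)
7099/14127 + J/q = 7099/14127 + 16/640 = 7099*(1/14127) + 16*(1/640) = 7099/14127 + 1/40 = 298087/565080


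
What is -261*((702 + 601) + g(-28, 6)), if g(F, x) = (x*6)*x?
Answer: -396459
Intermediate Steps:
g(F, x) = 6*x**2 (g(F, x) = (6*x)*x = 6*x**2)
-261*((702 + 601) + g(-28, 6)) = -261*((702 + 601) + 6*6**2) = -261*(1303 + 6*36) = -261*(1303 + 216) = -261*1519 = -396459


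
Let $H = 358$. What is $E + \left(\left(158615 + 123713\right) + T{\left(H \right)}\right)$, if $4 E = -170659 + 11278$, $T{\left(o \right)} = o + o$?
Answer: $\frac{972795}{4} \approx 2.432 \cdot 10^{5}$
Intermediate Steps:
$T{\left(o \right)} = 2 o$
$E = - \frac{159381}{4}$ ($E = \frac{-170659 + 11278}{4} = \frac{1}{4} \left(-159381\right) = - \frac{159381}{4} \approx -39845.0$)
$E + \left(\left(158615 + 123713\right) + T{\left(H \right)}\right) = - \frac{159381}{4} + \left(\left(158615 + 123713\right) + 2 \cdot 358\right) = - \frac{159381}{4} + \left(282328 + 716\right) = - \frac{159381}{4} + 283044 = \frac{972795}{4}$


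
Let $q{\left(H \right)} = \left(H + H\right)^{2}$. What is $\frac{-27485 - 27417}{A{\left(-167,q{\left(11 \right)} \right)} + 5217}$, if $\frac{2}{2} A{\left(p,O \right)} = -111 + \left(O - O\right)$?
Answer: $- \frac{27451}{2553} \approx -10.752$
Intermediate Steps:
$q{\left(H \right)} = 4 H^{2}$ ($q{\left(H \right)} = \left(2 H\right)^{2} = 4 H^{2}$)
$A{\left(p,O \right)} = -111$ ($A{\left(p,O \right)} = -111 + \left(O - O\right) = -111 + 0 = -111$)
$\frac{-27485 - 27417}{A{\left(-167,q{\left(11 \right)} \right)} + 5217} = \frac{-27485 - 27417}{-111 + 5217} = - \frac{54902}{5106} = \left(-54902\right) \frac{1}{5106} = - \frac{27451}{2553}$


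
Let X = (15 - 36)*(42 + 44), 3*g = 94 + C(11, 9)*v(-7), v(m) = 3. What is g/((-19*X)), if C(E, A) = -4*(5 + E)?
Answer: -7/7353 ≈ -0.00095199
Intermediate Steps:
C(E, A) = -20 - 4*E
g = -98/3 (g = (94 + (-20 - 4*11)*3)/3 = (94 + (-20 - 44)*3)/3 = (94 - 64*3)/3 = (94 - 192)/3 = (⅓)*(-98) = -98/3 ≈ -32.667)
X = -1806 (X = -21*86 = -1806)
g/((-19*X)) = -98/(3*((-19*(-1806)))) = -98/3/34314 = -98/3*1/34314 = -7/7353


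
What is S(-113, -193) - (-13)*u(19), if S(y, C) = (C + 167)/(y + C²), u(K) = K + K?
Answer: 9172579/18568 ≈ 494.00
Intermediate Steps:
u(K) = 2*K
S(y, C) = (167 + C)/(y + C²)
S(-113, -193) - (-13)*u(19) = (167 - 193)/(-113 + (-193)²) - (-13)*2*19 = -26/(-113 + 37249) - (-13)*38 = -26/37136 - 1*(-494) = (1/37136)*(-26) + 494 = -13/18568 + 494 = 9172579/18568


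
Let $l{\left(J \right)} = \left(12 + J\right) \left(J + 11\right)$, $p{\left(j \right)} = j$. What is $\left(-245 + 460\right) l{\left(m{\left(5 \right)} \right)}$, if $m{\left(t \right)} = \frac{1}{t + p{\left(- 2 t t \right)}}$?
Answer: $\frac{11449438}{405} \approx 28270.0$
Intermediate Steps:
$m{\left(t \right)} = \frac{1}{t - 2 t^{2}}$ ($m{\left(t \right)} = \frac{1}{t + - 2 t t} = \frac{1}{t - 2 t^{2}}$)
$l{\left(J \right)} = \left(11 + J\right) \left(12 + J\right)$ ($l{\left(J \right)} = \left(12 + J\right) \left(11 + J\right) = \left(11 + J\right) \left(12 + J\right)$)
$\left(-245 + 460\right) l{\left(m{\left(5 \right)} \right)} = \left(-245 + 460\right) \left(132 + \left(- \frac{1}{5 \left(-1 + 2 \cdot 5\right)}\right)^{2} + 23 \left(- \frac{1}{5 \left(-1 + 2 \cdot 5\right)}\right)\right) = 215 \left(132 + \left(\left(-1\right) \frac{1}{5} \frac{1}{-1 + 10}\right)^{2} + 23 \left(\left(-1\right) \frac{1}{5} \frac{1}{-1 + 10}\right)\right) = 215 \left(132 + \left(\left(-1\right) \frac{1}{5} \cdot \frac{1}{9}\right)^{2} + 23 \left(\left(-1\right) \frac{1}{5} \cdot \frac{1}{9}\right)\right) = 215 \left(132 + \left(- \frac{1}{45}\right)^{2} + 23 \left(- \frac{1}{45}\right)\right) = 215 \left(132 + \frac{1}{2025} - \frac{23}{45}\right) = 215 \cdot \frac{266266}{2025} = \frac{11449438}{405}$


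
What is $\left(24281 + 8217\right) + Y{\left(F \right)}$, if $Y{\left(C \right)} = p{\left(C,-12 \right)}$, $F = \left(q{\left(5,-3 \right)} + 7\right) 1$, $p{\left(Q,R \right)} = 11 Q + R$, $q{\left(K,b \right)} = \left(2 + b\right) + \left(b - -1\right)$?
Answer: $32530$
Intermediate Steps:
$q{\left(K,b \right)} = 3 + 2 b$ ($q{\left(K,b \right)} = \left(2 + b\right) + \left(b + 1\right) = \left(2 + b\right) + \left(1 + b\right) = 3 + 2 b$)
$p{\left(Q,R \right)} = R + 11 Q$
$F = 4$ ($F = \left(\left(3 + 2 \left(-3\right)\right) + 7\right) 1 = \left(\left(3 - 6\right) + 7\right) 1 = \left(-3 + 7\right) 1 = 4 \cdot 1 = 4$)
$Y{\left(C \right)} = -12 + 11 C$
$\left(24281 + 8217\right) + Y{\left(F \right)} = \left(24281 + 8217\right) + \left(-12 + 11 \cdot 4\right) = 32498 + \left(-12 + 44\right) = 32498 + 32 = 32530$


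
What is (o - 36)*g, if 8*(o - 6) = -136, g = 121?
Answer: -5687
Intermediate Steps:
o = -11 (o = 6 + (⅛)*(-136) = 6 - 17 = -11)
(o - 36)*g = (-11 - 36)*121 = -47*121 = -5687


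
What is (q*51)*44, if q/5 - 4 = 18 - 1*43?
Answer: -235620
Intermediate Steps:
q = -105 (q = 20 + 5*(18 - 1*43) = 20 + 5*(18 - 43) = 20 + 5*(-25) = 20 - 125 = -105)
(q*51)*44 = -105*51*44 = -5355*44 = -235620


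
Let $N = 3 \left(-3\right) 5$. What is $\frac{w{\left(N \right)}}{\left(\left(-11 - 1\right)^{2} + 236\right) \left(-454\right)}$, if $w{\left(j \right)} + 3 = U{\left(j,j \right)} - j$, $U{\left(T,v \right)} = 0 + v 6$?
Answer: $\frac{3}{2270} \approx 0.0013216$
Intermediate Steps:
$U{\left(T,v \right)} = 6 v$ ($U{\left(T,v \right)} = 0 + 6 v = 6 v$)
$N = -45$ ($N = \left(-9\right) 5 = -45$)
$w{\left(j \right)} = -3 + 5 j$ ($w{\left(j \right)} = -3 + \left(6 j - j\right) = -3 + 5 j$)
$\frac{w{\left(N \right)}}{\left(\left(-11 - 1\right)^{2} + 236\right) \left(-454\right)} = \frac{-3 + 5 \left(-45\right)}{\left(\left(-11 - 1\right)^{2} + 236\right) \left(-454\right)} = \frac{-3 - 225}{\left(\left(-12\right)^{2} + 236\right) \left(-454\right)} = - \frac{228}{\left(144 + 236\right) \left(-454\right)} = - \frac{228}{380 \left(-454\right)} = - \frac{228}{-172520} = \left(-228\right) \left(- \frac{1}{172520}\right) = \frac{3}{2270}$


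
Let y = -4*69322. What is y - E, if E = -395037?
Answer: 117749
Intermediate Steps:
y = -277288
y - E = -277288 - 1*(-395037) = -277288 + 395037 = 117749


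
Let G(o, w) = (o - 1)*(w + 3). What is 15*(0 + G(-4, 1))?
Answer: -300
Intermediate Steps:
G(o, w) = (-1 + o)*(3 + w)
15*(0 + G(-4, 1)) = 15*(0 + (-3 - 1*1 + 3*(-4) - 4*1)) = 15*(0 + (-3 - 1 - 12 - 4)) = 15*(0 - 20) = 15*(-20) = -300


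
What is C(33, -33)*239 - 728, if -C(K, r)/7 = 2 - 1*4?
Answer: 2618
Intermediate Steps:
C(K, r) = 14 (C(K, r) = -7*(2 - 1*4) = -7*(2 - 4) = -7*(-2) = 14)
C(33, -33)*239 - 728 = 14*239 - 728 = 3346 - 728 = 2618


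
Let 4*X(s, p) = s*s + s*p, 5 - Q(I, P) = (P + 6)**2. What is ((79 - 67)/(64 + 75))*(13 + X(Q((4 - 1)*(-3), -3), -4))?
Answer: 252/139 ≈ 1.8130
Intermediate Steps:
Q(I, P) = 5 - (6 + P)**2 (Q(I, P) = 5 - (P + 6)**2 = 5 - (6 + P)**2)
X(s, p) = s**2/4 + p*s/4 (X(s, p) = (s*s + s*p)/4 = (s**2 + p*s)/4 = s**2/4 + p*s/4)
((79 - 67)/(64 + 75))*(13 + X(Q((4 - 1)*(-3), -3), -4)) = ((79 - 67)/(64 + 75))*(13 + (5 - (6 - 3)**2)*(-4 + (5 - (6 - 3)**2))/4) = (12/139)*(13 + (5 - 1*3**2)*(-4 + (5 - 1*3**2))/4) = (12*(1/139))*(13 + (5 - 1*9)*(-4 + (5 - 1*9))/4) = 12*(13 + (5 - 9)*(-4 + (5 - 9))/4)/139 = 12*(13 + (1/4)*(-4)*(-4 - 4))/139 = 12*(13 + (1/4)*(-4)*(-8))/139 = 12*(13 + 8)/139 = (12/139)*21 = 252/139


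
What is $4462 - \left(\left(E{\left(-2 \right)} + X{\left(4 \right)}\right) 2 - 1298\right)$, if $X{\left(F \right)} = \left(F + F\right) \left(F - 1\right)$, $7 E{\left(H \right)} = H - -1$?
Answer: $\frac{39986}{7} \approx 5712.3$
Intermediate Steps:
$E{\left(H \right)} = \frac{1}{7} + \frac{H}{7}$ ($E{\left(H \right)} = \frac{H - -1}{7} = \frac{H + 1}{7} = \frac{1 + H}{7} = \frac{1}{7} + \frac{H}{7}$)
$X{\left(F \right)} = 2 F \left(-1 + F\right)$
$4462 - \left(\left(E{\left(-2 \right)} + X{\left(4 \right)}\right) 2 - 1298\right) = 4462 - \left(\left(\left(\frac{1}{7} + \frac{1}{7} \left(-2\right)\right) + 2 \cdot 4 \left(-1 + 4\right)\right) 2 - 1298\right) = 4462 - \left(\left(\left(\frac{1}{7} - \frac{2}{7}\right) + 2 \cdot 4 \cdot 3\right) 2 - 1298\right) = 4462 - \left(\left(- \frac{1}{7} + 24\right) 2 - 1298\right) = 4462 - \left(\frac{167}{7} \cdot 2 - 1298\right) = 4462 - \left(\frac{334}{7} - 1298\right) = 4462 - - \frac{8752}{7} = 4462 + \frac{8752}{7} = \frac{39986}{7}$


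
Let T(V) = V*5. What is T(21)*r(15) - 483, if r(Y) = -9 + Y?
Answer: 147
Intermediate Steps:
T(V) = 5*V
T(21)*r(15) - 483 = (5*21)*(-9 + 15) - 483 = 105*6 - 483 = 630 - 483 = 147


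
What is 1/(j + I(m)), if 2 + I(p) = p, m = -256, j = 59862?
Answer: 1/59604 ≈ 1.6777e-5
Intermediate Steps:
I(p) = -2 + p
1/(j + I(m)) = 1/(59862 + (-2 - 256)) = 1/(59862 - 258) = 1/59604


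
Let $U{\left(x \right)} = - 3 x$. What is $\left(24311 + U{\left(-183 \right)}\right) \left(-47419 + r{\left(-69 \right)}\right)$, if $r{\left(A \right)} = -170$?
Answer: $-1183062540$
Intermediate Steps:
$\left(24311 + U{\left(-183 \right)}\right) \left(-47419 + r{\left(-69 \right)}\right) = \left(24311 - -549\right) \left(-47419 - 170\right) = \left(24311 + 549\right) \left(-47589\right) = 24860 \left(-47589\right) = -1183062540$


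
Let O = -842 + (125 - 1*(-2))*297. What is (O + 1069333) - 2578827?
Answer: -1472617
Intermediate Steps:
O = 36877 (O = -842 + (125 + 2)*297 = -842 + 127*297 = -842 + 37719 = 36877)
(O + 1069333) - 2578827 = (36877 + 1069333) - 2578827 = 1106210 - 2578827 = -1472617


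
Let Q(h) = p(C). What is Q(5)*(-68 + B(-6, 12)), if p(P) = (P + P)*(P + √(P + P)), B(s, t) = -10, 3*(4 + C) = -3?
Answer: -3900 + 780*I*√10 ≈ -3900.0 + 2466.6*I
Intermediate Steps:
C = -5 (C = -4 + (⅓)*(-3) = -4 - 1 = -5)
p(P) = 2*P*(P + √2*√P) (p(P) = (2*P)*(P + √(2*P)) = (2*P)*(P + √2*√P) = 2*P*(P + √2*√P))
Q(h) = 50 - 10*I*√10 (Q(h) = 2*(-5)² + 2*√2*(-5)^(3/2) = 2*25 + 2*√2*(-5*I*√5) = 50 - 10*I*√10)
Q(5)*(-68 + B(-6, 12)) = (50 - 10*I*√10)*(-68 - 10) = (50 - 10*I*√10)*(-78) = -3900 + 780*I*√10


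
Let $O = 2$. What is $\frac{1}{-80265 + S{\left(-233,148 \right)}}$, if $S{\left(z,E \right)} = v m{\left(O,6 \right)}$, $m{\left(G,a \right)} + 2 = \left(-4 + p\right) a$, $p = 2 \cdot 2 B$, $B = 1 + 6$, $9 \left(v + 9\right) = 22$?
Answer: $- \frac{9}{730763} \approx -1.2316 \cdot 10^{-5}$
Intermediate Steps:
$v = - \frac{59}{9}$ ($v = -9 + \frac{1}{9} \cdot 22 = -9 + \frac{22}{9} = - \frac{59}{9} \approx -6.5556$)
$B = 7$
$p = 28$ ($p = 2 \cdot 2 \cdot 7 = 4 \cdot 7 = 28$)
$m{\left(G,a \right)} = -2 + 24 a$ ($m{\left(G,a \right)} = -2 + \left(-4 + 28\right) a = -2 + 24 a$)
$S{\left(z,E \right)} = - \frac{8378}{9}$ ($S{\left(z,E \right)} = - \frac{59 \left(-2 + 24 \cdot 6\right)}{9} = - \frac{59 \left(-2 + 144\right)}{9} = \left(- \frac{59}{9}\right) 142 = - \frac{8378}{9}$)
$\frac{1}{-80265 + S{\left(-233,148 \right)}} = \frac{1}{-80265 - \frac{8378}{9}} = \frac{1}{- \frac{730763}{9}} = - \frac{9}{730763}$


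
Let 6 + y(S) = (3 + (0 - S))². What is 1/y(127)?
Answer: 1/15370 ≈ 6.5062e-5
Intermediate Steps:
y(S) = -6 + (3 - S)² (y(S) = -6 + (3 + (0 - S))² = -6 + (3 - S)²)
1/y(127) = 1/(-6 + (-3 + 127)²) = 1/(-6 + 124²) = 1/(-6 + 15376) = 1/15370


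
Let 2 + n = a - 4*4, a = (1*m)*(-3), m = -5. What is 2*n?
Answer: -6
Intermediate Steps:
a = 15 (a = (1*(-5))*(-3) = -5*(-3) = 15)
n = -3 (n = -2 + (15 - 4*4) = -2 + (15 - 16) = -2 - 1 = -3)
2*n = 2*(-3) = -6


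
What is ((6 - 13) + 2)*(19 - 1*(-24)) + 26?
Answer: -189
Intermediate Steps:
((6 - 13) + 2)*(19 - 1*(-24)) + 26 = (-7 + 2)*(19 + 24) + 26 = -5*43 + 26 = -215 + 26 = -189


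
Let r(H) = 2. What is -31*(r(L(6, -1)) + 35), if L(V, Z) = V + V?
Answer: -1147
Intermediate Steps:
L(V, Z) = 2*V
-31*(r(L(6, -1)) + 35) = -31*(2 + 35) = -31*37 = -1147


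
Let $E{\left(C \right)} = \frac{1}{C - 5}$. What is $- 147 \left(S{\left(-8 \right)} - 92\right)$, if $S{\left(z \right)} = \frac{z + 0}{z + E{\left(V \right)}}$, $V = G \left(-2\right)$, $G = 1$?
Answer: $\frac{254212}{19} \approx 13380.0$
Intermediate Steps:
$V = -2$ ($V = 1 \left(-2\right) = -2$)
$E{\left(C \right)} = \frac{1}{-5 + C}$
$S{\left(z \right)} = \frac{z}{- \frac{1}{7} + z}$ ($S{\left(z \right)} = \frac{z + 0}{z + \frac{1}{-5 - 2}} = \frac{z}{z + \frac{1}{-7}} = \frac{z}{z - \frac{1}{7}} = \frac{z}{- \frac{1}{7} + z}$)
$- 147 \left(S{\left(-8 \right)} - 92\right) = - 147 \left(7 \left(-8\right) \frac{1}{-1 + 7 \left(-8\right)} - 92\right) = - 147 \left(7 \left(-8\right) \frac{1}{-1 - 56} - 92\right) = - 147 \left(7 \left(-8\right) \frac{1}{-57} - 92\right) = - 147 \left(7 \left(-8\right) \left(- \frac{1}{57}\right) - 92\right) = - 147 \left(\frac{56}{57} - 92\right) = \left(-147\right) \left(- \frac{5188}{57}\right) = \frac{254212}{19}$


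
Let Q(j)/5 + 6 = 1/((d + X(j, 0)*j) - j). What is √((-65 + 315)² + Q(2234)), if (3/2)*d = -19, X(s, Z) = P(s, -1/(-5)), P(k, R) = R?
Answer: 17*√157556683270/26998 ≈ 249.94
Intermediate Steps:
X(s, Z) = ⅕ (X(s, Z) = -1/(-5) = -1*(-⅕) = ⅕)
d = -38/3 (d = (⅔)*(-19) = -38/3 ≈ -12.667)
Q(j) = -30 + 5/(-38/3 - 4*j/5) (Q(j) = -30 + 5/((-38/3 + j/5) - j) = -30 + 5/(-38/3 - 4*j/5))
√((-65 + 315)² + Q(2234)) = √((-65 + 315)² + 15*(-385 - 24*2234)/(2*(95 + 6*2234))) = √(250² + 15*(-385 - 53616)/(2*(95 + 13404))) = √(62500 + (15/2)*(-54001)/13499) = √(62500 + (15/2)*(1/13499)*(-54001)) = √(62500 - 810015/26998) = √(1686564985/26998) = 17*√157556683270/26998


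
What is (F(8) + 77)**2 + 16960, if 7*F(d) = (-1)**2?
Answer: 1122640/49 ≈ 22911.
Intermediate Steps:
F(d) = 1/7 (F(d) = (1/7)*(-1)**2 = (1/7)*1 = 1/7)
(F(8) + 77)**2 + 16960 = (1/7 + 77)**2 + 16960 = (540/7)**2 + 16960 = 291600/49 + 16960 = 1122640/49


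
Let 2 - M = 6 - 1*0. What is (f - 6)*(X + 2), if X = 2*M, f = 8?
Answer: -12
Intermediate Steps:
M = -4 (M = 2 - (6 - 1*0) = 2 - (6 + 0) = 2 - 1*6 = 2 - 6 = -4)
X = -8 (X = 2*(-4) = -8)
(f - 6)*(X + 2) = (8 - 6)*(-8 + 2) = 2*(-6) = -12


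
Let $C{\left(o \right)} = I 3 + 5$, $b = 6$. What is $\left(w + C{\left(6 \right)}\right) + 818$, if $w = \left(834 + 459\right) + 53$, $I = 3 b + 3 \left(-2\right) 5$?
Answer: $2133$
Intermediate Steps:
$I = -12$ ($I = 3 \cdot 6 + 3 \left(-2\right) 5 = 18 - 30 = -12$)
$w = 1346$ ($w = 1293 + 53 = 1346$)
$C{\left(o \right)} = -31$ ($C{\left(o \right)} = \left(-12\right) 3 + 5 = -36 + 5 = -31$)
$\left(w + C{\left(6 \right)}\right) + 818 = \left(1346 - 31\right) + 818 = 1315 + 818 = 2133$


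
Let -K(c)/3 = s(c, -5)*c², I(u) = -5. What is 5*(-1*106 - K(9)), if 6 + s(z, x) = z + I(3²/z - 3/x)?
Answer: -2960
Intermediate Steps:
s(z, x) = -11 + z (s(z, x) = -6 + (z - 5) = -6 + (-5 + z) = -11 + z)
K(c) = -3*c²*(-11 + c) (K(c) = -3*(-11 + c)*c² = -3*c²*(-11 + c))
5*(-1*106 - K(9)) = 5*(-1*106 - 3*9²*(11 - 1*9)) = 5*(-106 - 3*81*(11 - 9)) = 5*(-106 - 3*81*2) = 5*(-106 - 1*486) = 5*(-106 - 486) = 5*(-592) = -2960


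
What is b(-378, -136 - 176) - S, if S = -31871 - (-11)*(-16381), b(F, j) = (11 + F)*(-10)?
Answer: 215732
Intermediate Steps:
b(F, j) = -110 - 10*F
S = -212062 (S = -31871 - 1*180191 = -31871 - 180191 = -212062)
b(-378, -136 - 176) - S = (-110 - 10*(-378)) - 1*(-212062) = (-110 + 3780) + 212062 = 3670 + 212062 = 215732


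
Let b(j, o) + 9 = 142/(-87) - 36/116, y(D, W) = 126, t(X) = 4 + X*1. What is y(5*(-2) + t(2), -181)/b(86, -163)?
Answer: -783/68 ≈ -11.515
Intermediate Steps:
t(X) = 4 + X
b(j, o) = -952/87 (b(j, o) = -9 + (142/(-87) - 36/116) = -9 + (142*(-1/87) - 36*1/116) = -9 + (-142/87 - 9/29) = -9 - 169/87 = -952/87)
y(5*(-2) + t(2), -181)/b(86, -163) = 126/(-952/87) = 126*(-87/952) = -783/68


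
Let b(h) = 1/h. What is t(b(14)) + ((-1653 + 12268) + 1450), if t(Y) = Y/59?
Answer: 9965691/826 ≈ 12065.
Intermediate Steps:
t(Y) = Y/59 (t(Y) = Y*(1/59) = Y/59)
t(b(14)) + ((-1653 + 12268) + 1450) = (1/59)/14 + ((-1653 + 12268) + 1450) = (1/59)*(1/14) + (10615 + 1450) = 1/826 + 12065 = 9965691/826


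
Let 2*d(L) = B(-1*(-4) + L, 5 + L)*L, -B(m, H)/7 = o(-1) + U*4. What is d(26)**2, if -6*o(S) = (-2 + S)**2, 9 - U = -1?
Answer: 49098049/4 ≈ 1.2275e+7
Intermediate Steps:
U = 10 (U = 9 - 1*(-1) = 9 + 1 = 10)
o(S) = -(-2 + S)**2/6
B(m, H) = -539/2 (B(m, H) = -7*(-(-2 - 1)**2/6 + 10*4) = -7*(-1/6*(-3)**2 + 40) = -7*(-1/6*9 + 40) = -7*(-3/2 + 40) = -7*77/2 = -539/2)
d(L) = -539*L/4 (d(L) = (-539*L/2)/2 = -539*L/4)
d(26)**2 = (-539/4*26)**2 = (-7007/2)**2 = 49098049/4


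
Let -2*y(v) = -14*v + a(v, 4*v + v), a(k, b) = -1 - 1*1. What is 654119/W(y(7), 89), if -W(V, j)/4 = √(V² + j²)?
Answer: -654119*√10421/41684 ≈ -1601.9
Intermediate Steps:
a(k, b) = -2 (a(k, b) = -1 - 1 = -2)
y(v) = 1 + 7*v (y(v) = -(-14*v - 2)/2 = -(-2 - 14*v)/2 = 1 + 7*v)
W(V, j) = -4*√(V² + j²)
654119/W(y(7), 89) = 654119/((-4*√((1 + 7*7)² + 89²))) = 654119/((-4*√((1 + 49)² + 7921))) = 654119/((-4*√(50² + 7921))) = 654119/((-4*√(2500 + 7921))) = 654119/((-4*√10421)) = 654119*(-√10421/41684) = -654119*√10421/41684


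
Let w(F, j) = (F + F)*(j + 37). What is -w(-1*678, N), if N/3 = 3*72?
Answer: 928860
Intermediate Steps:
N = 648 (N = 3*(3*72) = 3*216 = 648)
w(F, j) = 2*F*(37 + j) (w(F, j) = (2*F)*(37 + j) = 2*F*(37 + j))
-w(-1*678, N) = -2*(-1*678)*(37 + 648) = -2*(-678)*685 = -1*(-928860) = 928860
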